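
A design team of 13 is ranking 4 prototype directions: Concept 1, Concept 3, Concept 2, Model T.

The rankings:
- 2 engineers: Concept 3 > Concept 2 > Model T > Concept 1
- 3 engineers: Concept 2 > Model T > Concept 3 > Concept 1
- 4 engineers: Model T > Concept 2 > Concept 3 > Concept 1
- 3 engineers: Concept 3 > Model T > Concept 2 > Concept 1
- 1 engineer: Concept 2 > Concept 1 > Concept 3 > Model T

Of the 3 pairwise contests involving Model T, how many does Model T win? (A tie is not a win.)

Model T against each rival (13 engineers):
Model T vs Concept 1: Model T preferred on 2+3+4+3 = 12 ballots; Model T wins 12–1.
Model T vs Concept 3: Model T is ranked higher on 3+4 = 7 ballots, Concept 3 on 6. Model T wins 7–6.
Model T vs Concept 2: Model T wins 7–6.
Model T beats Concept 1, Concept 3, Concept 2 — 3 pairwise wins.

3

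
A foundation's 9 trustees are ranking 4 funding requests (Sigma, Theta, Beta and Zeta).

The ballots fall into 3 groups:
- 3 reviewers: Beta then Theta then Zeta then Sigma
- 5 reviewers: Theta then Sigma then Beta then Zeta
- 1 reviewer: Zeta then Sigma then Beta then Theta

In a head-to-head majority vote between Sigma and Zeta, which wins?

Sigma

Ballots ranking Sigma above Zeta: 5.
Ballots ranking Zeta above Sigma: 9 − 5 = 4.
Sigma wins the head-to-head 5–4.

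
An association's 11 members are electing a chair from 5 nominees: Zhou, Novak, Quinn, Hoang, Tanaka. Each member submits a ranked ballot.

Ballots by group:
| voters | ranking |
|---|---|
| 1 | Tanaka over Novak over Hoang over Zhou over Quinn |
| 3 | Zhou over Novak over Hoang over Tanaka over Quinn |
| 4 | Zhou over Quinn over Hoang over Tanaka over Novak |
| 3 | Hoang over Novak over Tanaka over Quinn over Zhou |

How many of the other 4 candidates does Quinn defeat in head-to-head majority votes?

Quinn against each rival (11 voters):
Quinn vs Zhou: Zhou, 8–3.
Quinn vs Novak: Novak wins 7–4.
Quinn–Hoang: Hoang 7–4.
Quinn–Tanaka: Tanaka 7–4.
Quinn beats no one; loses to Zhou, Novak, Hoang, Tanaka — 0 pairwise wins.

0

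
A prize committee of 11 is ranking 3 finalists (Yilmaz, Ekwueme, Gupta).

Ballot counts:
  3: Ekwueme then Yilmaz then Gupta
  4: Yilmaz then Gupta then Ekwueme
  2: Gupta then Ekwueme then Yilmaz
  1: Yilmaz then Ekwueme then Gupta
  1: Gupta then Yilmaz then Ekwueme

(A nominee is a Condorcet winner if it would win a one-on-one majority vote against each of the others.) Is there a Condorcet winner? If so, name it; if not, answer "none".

Pairwise majorities:
Yilmaz vs Ekwueme: Yilmaz preferred on 4+1+1 = 6 ballots; Yilmaz wins 6–5.
Yilmaz vs Gupta: 8 to 3, Yilmaz.
Ekwueme vs Gupta: Ekwueme preferred on 3+1 = 4 ballots; Gupta wins 7–4.
Only Yilmaz has no losses; Yilmaz is the Condorcet winner.

Yilmaz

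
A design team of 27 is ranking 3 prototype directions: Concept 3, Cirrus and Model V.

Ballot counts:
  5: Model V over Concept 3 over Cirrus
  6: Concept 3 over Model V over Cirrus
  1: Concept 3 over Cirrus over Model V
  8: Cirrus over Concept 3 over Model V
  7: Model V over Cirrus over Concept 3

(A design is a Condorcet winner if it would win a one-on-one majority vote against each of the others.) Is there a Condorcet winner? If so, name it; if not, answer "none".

Pairwise majorities:
Concept 3 vs Cirrus: Cirrus, 15–12.
Concept 3–Model V: Concept 3 15–12.
Cirrus vs Model V: Model V wins 18–9.
No design is unbeaten: Concept 3 loses to Cirrus; Cirrus loses to Model V; Model V loses to Concept 3. In particular Concept 3 → Model V → Cirrus → Concept 3 is a majority cycle — no Condorcet winner exists.

none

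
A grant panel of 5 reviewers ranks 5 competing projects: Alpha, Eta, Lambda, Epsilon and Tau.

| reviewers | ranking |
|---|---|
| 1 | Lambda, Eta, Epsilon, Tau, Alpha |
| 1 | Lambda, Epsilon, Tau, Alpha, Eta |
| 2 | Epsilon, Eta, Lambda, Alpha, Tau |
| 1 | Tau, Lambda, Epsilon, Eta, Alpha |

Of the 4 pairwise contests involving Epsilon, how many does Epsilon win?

Epsilon against each rival (5 reviewers):
Epsilon vs Alpha: 1+1+2+1 = 5 for Epsilon, 0 for Alpha — Epsilon by 5–0.
Epsilon vs Eta: Epsilon wins 4–1.
Epsilon vs Lambda: Lambda wins 3–2.
Epsilon vs Tau: 1+1+2 = 4 for Epsilon, 1 for Tau — Epsilon by 4–1.
Epsilon beats Alpha, Eta, Tau; loses to Lambda — 3 pairwise wins.

3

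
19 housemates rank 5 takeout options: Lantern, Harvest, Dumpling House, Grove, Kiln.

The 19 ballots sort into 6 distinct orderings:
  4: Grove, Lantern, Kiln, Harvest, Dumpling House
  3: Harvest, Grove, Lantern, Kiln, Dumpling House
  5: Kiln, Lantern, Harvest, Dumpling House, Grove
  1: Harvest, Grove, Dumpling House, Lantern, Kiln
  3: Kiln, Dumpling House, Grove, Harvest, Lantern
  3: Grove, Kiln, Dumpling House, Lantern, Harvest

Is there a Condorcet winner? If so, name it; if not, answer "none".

Head-to-head results (19 friends):
Lantern vs Harvest: Lantern wins 12–7.
Lantern vs Dumpling House: Lantern, 12–7.
Lantern vs Grove: Grove, 14–5.
Lantern–Kiln: Kiln 11–8.
Harvest–Dumpling House: Harvest 13–6.
Harvest vs Grove: Grove, 10–9.
Harvest–Kiln: Kiln 15–4.
Dumpling House–Grove: Grove 11–8.
Dumpling House vs Kiln: Kiln, 18–1.
Grove–Kiln: Grove 11–8.
Grove wins every pairwise contest, so Grove is the Condorcet winner.

Grove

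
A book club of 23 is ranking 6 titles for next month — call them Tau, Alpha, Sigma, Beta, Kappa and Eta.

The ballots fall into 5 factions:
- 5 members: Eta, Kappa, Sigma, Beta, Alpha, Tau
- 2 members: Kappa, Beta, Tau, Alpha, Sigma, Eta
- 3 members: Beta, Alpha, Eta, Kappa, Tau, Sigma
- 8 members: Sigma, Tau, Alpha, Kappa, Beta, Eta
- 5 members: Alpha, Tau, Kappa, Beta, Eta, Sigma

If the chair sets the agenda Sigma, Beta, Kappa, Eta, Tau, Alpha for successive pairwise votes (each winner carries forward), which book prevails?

Alpha

Round 1: Sigma vs Beta — 13–10, Sigma advances.
Round 2: Sigma vs Kappa — 8–15, Kappa advances.
Round 3: Kappa vs Eta — 15–8, Kappa advances.
Round 4: Kappa vs Tau — 10–13, Tau advances.
Round 5: Tau vs Alpha — 10–13, Alpha advances.
The agenda winner is Alpha.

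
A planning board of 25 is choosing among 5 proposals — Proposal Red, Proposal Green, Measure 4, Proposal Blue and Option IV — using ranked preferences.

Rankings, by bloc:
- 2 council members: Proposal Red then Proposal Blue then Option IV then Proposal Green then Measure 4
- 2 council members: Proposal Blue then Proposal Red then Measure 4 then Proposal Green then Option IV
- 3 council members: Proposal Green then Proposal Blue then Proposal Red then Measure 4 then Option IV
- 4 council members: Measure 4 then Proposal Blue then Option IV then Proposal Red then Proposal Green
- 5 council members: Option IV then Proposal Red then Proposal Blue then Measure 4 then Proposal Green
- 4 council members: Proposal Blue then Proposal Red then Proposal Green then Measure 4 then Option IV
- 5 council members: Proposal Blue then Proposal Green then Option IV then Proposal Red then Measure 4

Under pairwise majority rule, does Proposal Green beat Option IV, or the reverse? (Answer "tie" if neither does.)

Ballots ranking Proposal Green above Option IV: 2 + 3 + 4 + 5 = 14.
Ballots ranking Option IV above Proposal Green: 25 − 14 = 11.
Proposal Green wins the head-to-head 14–11.

Proposal Green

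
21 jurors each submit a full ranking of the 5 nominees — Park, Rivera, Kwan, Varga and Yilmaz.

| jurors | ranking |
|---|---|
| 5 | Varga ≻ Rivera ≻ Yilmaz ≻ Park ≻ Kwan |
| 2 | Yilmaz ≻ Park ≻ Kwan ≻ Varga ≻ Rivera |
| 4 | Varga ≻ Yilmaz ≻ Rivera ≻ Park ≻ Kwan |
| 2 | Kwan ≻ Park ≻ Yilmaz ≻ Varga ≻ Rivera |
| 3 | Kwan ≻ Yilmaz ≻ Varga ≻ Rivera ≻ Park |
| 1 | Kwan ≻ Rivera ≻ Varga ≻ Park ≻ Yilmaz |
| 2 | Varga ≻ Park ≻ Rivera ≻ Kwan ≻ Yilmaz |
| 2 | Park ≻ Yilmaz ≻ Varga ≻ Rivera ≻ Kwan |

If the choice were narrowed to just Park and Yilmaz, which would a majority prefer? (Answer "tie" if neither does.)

Ballots ranking Park above Yilmaz: 2 + 1 + 2 + 2 = 7.
Ballots ranking Yilmaz above Park: 21 − 7 = 14.
Yilmaz wins the head-to-head 14–7.

Yilmaz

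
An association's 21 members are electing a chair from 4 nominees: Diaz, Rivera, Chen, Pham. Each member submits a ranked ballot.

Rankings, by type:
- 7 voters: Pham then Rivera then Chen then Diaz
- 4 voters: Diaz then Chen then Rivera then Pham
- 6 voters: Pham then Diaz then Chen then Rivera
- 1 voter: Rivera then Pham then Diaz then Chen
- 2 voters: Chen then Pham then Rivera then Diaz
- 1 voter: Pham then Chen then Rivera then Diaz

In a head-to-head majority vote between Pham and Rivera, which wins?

Pham

Ballots ranking Pham above Rivera: 7 + 6 + 2 + 1 = 16.
Ballots ranking Rivera above Pham: 21 − 16 = 5.
Pham wins the head-to-head 16–5.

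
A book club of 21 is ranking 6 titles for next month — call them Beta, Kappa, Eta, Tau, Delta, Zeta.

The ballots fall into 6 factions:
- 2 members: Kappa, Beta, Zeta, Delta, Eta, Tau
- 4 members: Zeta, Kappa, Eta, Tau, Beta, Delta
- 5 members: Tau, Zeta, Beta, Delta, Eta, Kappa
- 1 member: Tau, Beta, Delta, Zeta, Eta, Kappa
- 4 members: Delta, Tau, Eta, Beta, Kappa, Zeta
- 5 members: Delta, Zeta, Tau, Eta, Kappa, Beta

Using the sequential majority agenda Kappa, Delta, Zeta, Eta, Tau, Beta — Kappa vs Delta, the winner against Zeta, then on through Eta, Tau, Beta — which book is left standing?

Zeta

Round 1: Kappa vs Delta — 6–15, Delta advances.
Round 2: Delta vs Zeta — 10–11, Zeta advances.
Round 3: Zeta vs Eta — 17–4, Zeta advances.
Round 4: Zeta vs Tau — 11–10, Zeta advances.
Round 5: Zeta vs Beta — 14–7, Zeta advances.
Zeta survives the agenda.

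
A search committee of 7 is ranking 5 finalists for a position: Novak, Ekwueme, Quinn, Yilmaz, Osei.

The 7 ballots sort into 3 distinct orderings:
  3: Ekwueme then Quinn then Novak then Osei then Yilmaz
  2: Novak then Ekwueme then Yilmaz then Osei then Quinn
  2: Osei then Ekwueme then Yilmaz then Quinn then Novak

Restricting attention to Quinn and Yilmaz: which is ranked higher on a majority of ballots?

Yilmaz

Ballots ranking Quinn above Yilmaz: 3.
Ballots ranking Yilmaz above Quinn: 7 − 3 = 4.
Yilmaz wins the head-to-head 4–3.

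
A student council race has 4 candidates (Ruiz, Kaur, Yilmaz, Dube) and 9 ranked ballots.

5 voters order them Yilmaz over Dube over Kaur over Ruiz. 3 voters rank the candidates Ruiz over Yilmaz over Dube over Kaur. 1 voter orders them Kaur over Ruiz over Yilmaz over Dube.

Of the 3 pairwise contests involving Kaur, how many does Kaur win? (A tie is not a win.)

1

Kaur against each rival (9 voters):
Kaur vs Ruiz: Kaur is ranked higher on 5+1 = 6 ballots, Ruiz on 3. Kaur wins 6–3.
Kaur vs Yilmaz: Yilmaz wins 8–1.
Kaur vs Dube: Kaur is ranked higher on 1 ballot, Dube on 8. Dube wins 8–1.
Kaur beats Ruiz; loses to Yilmaz, Dube — 1 pairwise win.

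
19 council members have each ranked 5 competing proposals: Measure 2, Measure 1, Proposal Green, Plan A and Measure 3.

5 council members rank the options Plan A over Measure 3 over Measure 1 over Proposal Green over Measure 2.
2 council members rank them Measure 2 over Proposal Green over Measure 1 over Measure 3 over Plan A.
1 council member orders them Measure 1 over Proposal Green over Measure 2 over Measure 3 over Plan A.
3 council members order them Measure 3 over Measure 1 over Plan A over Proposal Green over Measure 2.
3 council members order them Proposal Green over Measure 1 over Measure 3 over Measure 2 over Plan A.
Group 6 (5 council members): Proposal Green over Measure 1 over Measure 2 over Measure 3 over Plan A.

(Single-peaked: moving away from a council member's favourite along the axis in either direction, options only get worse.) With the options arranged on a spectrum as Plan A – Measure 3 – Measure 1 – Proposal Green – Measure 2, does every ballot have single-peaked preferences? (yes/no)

Axis positions: Plan A=1, Measure 3=2, Measure 1=3, Proposal Green=4, Measure 2=5.
Group 1 (peak Plan A at position 1): ranking walks positions 1-2-3-4-5, expanding outward from the peak — single-peaked.
Group 2 (peak Measure 2 at position 5): ranking walks positions 5-4-3-2-1, expanding outward from the peak — single-peaked.
Group 3 (peak Measure 1 at position 3): ranking walks positions 3-4-5-2-1, expanding outward from the peak — single-peaked.
Group 4 (peak Measure 3 at position 2): ranking walks positions 2-3-1-4-5, expanding outward from the peak — single-peaked.
Group 5 (peak Proposal Green at position 4): ranking walks positions 4-3-2-5-1, expanding outward from the peak — single-peaked.
Group 6 (peak Proposal Green at position 4): ranking walks positions 4-3-5-2-1, expanding outward from the peak — single-peaked.
Every ranking is single-peaked on this axis.

yes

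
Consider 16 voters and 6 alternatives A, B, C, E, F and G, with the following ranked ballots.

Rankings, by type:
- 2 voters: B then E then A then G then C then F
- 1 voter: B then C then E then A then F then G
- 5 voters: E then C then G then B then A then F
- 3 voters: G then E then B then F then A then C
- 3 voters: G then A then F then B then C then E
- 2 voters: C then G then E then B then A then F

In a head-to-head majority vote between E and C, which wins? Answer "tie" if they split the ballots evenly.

E

Ballots ranking E above C: 2 + 5 + 3 = 10.
Ballots ranking C above E: 16 − 10 = 6.
E wins the head-to-head 10–6.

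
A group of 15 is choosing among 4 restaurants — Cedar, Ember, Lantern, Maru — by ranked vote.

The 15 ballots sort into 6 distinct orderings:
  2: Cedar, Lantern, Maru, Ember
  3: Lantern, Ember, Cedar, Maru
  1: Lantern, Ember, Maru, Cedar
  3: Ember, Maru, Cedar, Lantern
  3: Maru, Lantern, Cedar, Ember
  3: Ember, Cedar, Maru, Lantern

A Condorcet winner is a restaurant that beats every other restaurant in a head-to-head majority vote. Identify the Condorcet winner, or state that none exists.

none

Check each pair by majority over 15 ballots:
Cedar vs Ember: 2+3 = 5 for Cedar, 10 for Ember — Ember by 10–5.
Cedar vs Lantern: Cedar wins 8–7.
Cedar–Maru: Cedar 8–7.
Ember–Lantern: Lantern 9–6.
Ember–Maru: Ember 10–5.
Lantern–Maru: Maru 9–6.
No restaurant is unbeaten: Cedar loses to Ember; Ember loses to Lantern; Lantern loses to Cedar; Maru loses to Cedar. In particular Cedar > Lantern > Ember > Cedar is a majority cycle — no Condorcet winner exists.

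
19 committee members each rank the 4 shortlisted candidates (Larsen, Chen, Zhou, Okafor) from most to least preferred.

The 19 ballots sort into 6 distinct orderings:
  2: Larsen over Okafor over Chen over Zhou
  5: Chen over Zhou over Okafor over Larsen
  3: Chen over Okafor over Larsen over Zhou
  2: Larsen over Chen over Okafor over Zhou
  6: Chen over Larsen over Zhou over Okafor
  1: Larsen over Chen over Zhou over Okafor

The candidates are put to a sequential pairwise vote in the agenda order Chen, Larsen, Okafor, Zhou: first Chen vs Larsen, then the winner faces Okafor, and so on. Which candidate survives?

Chen

Round 1: Chen vs Larsen — 14–5, Chen advances.
Round 2: Chen vs Okafor — 17–2, Chen advances.
Round 3: Chen vs Zhou — 19–0, Chen advances.
Chen survives the agenda.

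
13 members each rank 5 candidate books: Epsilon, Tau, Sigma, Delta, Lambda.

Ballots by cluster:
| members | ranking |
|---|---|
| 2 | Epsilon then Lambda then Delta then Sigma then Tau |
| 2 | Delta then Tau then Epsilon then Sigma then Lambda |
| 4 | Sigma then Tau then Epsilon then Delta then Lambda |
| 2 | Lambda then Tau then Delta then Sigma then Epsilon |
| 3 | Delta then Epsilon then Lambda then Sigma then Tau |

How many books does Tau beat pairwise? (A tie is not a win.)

Tau against each rival (13 members):
Tau vs Epsilon: 2+4+2 = 8 for Tau, 5 for Epsilon — Tau by 8–5.
Tau vs Sigma: Tau is ranked higher on 2+2 = 4 ballots, Sigma on 9. Sigma wins 9–4.
Tau vs Delta: Tau preferred on 4+2 = 6 ballots; Delta wins 7–6.
Tau vs Lambda: Tau is ranked higher on 2+4 = 6 ballots, Lambda on 7. Lambda wins 7–6.
Tau beats Epsilon; loses to Sigma, Delta, Lambda — 1 pairwise win.

1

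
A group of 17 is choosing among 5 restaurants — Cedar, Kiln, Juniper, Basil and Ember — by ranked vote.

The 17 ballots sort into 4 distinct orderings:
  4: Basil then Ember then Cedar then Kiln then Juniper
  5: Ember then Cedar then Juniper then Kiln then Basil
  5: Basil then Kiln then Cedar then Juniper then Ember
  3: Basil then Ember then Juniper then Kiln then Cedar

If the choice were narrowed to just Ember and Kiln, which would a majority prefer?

Ember

Ballots ranking Ember above Kiln: 4 + 5 + 3 = 12.
Ballots ranking Kiln above Ember: 17 − 12 = 5.
Ember wins the head-to-head 12–5.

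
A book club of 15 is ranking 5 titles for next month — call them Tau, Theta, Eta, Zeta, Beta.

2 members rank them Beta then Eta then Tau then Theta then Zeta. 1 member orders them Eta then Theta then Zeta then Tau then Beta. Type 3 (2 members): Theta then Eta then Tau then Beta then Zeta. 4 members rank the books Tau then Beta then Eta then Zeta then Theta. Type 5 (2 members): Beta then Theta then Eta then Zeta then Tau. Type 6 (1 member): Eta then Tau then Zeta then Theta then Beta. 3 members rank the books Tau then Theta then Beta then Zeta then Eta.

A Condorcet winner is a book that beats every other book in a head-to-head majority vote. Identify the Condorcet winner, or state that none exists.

none

Check each pair by majority over 15 ballots:
Tau vs Theta: Tau preferred on 2+4+1+3 = 10 ballots; Tau wins 10–5.
Tau vs Eta: 7 to 8, Eta.
Tau vs Zeta: Tau is ranked higher on 2+2+4+1+3 = 12 ballots, Zeta on 3. Tau wins 12–3.
Tau vs Beta: Tau is ranked higher on 1+2+4+1+3 = 11 ballots, Beta on 4. Tau wins 11–4.
Theta vs Eta: Theta is ranked higher on 2+2+3 = 7 ballots, Eta on 8. Eta wins 8–7.
Theta vs Zeta: 2+1+2+2+3 = 10 for Theta, 5 for Zeta — Theta by 10–5.
Theta vs Beta: Theta is ranked higher on 1+2+1+3 = 7 ballots, Beta on 8. Beta wins 8–7.
Eta vs Zeta: Eta is ranked higher on 2+1+2+4+2+1 = 12 ballots, Zeta on 3. Eta wins 12–3.
Eta vs Beta: Eta preferred on 1+2+1 = 4 ballots; Beta wins 11–4.
Zeta vs Beta: 1+1 = 2 for Zeta, 13 for Beta — Beta by 13–2.
Each book drops at least one matchup (Tau loses to Eta; Theta loses to Tau; Eta loses to Beta; Zeta loses to Tau; Beta loses to Tau); the cycle Tau → Beta → Eta → Tau rules out a Condorcet winner.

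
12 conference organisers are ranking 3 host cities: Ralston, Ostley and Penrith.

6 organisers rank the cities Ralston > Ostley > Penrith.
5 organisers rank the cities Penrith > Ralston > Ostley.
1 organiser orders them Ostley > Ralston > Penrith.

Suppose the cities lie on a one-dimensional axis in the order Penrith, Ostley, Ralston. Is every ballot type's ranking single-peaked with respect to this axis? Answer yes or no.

Axis positions: Penrith=1, Ostley=2, Ralston=3.
Ballot type 1 (peak Ralston at position 3): ranking walks positions 3-2-1, expanding outward from the peak — single-peaked.
Ballot type 2: ranking walks positions 1-3-2; Ralston is ranked above Ostley even though Ostley lies between Ralston and the peak Penrith on the axis — preferences dip and rise again. Not single-peaked.
Ballot type 3 (peak Ostley at position 2): ranking walks positions 2-3-1, expanding outward from the peak — single-peaked.
Ballot type 2 violates single-peakedness, so the profile is not single-peaked on this axis.

no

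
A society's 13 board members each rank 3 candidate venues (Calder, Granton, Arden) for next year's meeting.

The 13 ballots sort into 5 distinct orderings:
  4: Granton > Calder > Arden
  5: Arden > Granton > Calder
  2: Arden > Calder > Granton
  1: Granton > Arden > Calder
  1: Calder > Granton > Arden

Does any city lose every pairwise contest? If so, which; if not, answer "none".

Calder

Head-to-head results (13 organisers):
Calder vs Granton: Granton wins 10–3.
Calder–Arden: Arden 8–5.
Granton vs Arden: 6 to 7, Arden.
Calder is beaten in every head-to-head and is the Condorcet loser.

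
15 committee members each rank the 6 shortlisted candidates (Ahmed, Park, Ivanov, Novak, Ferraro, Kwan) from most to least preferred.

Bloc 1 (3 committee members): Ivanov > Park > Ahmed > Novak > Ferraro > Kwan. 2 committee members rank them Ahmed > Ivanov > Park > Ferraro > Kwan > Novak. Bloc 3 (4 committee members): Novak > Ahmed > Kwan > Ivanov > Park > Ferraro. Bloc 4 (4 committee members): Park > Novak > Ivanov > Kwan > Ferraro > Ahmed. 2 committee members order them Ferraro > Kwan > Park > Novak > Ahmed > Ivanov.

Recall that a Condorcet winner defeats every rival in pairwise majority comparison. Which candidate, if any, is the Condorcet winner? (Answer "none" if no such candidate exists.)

none

Head-to-head results (15 committee members):
Ahmed vs Park: 6 to 9, Park.
Ahmed vs Ivanov: 8 to 7, Ahmed.
Ahmed vs Novak: 5 to 10, Novak.
Ahmed vs Ferraro: 9 to 6, Ahmed.
Ahmed vs Kwan: Ahmed preferred on 3+2+4 = 9 ballots; Ahmed wins 9–6.
Park vs Ivanov: 6 to 9, Ivanov.
Park vs Novak: Park preferred on 3+2+4+2 = 11 ballots; Park wins 11–4.
Park vs Ferraro: Park preferred on 3+2+4+4 = 13 ballots; Park wins 13–2.
Park vs Kwan: Park preferred on 3+2+4 = 9 ballots; Park wins 9–6.
Ivanov vs Novak: Ivanov preferred on 3+2 = 5 ballots; Novak wins 10–5.
Ivanov vs Ferraro: 3+2+4+4 = 13 for Ivanov, 2 for Ferraro — Ivanov by 13–2.
Ivanov vs Kwan: Ivanov preferred on 3+2+4 = 9 ballots; Ivanov wins 9–6.
Novak vs Ferraro: Novak preferred on 3+4+4 = 11 ballots; Novak wins 11–4.
Novak vs Kwan: Novak is ranked higher on 3+4+4 = 11 ballots, Kwan on 4. Novak wins 11–4.
Ferraro vs Kwan: Ferraro preferred on 3+2+2 = 7 ballots; Kwan wins 8–7.
Every candidate loses at least once (Ahmed loses to Park; Park loses to Ivanov; Ivanov loses to Ahmed; Novak loses to Park; Ferraro loses to Ahmed; Kwan loses to Ahmed). The majority relation contains the cycle Ahmed → Ivanov → Park → Ahmed, so there is no Condorcet winner.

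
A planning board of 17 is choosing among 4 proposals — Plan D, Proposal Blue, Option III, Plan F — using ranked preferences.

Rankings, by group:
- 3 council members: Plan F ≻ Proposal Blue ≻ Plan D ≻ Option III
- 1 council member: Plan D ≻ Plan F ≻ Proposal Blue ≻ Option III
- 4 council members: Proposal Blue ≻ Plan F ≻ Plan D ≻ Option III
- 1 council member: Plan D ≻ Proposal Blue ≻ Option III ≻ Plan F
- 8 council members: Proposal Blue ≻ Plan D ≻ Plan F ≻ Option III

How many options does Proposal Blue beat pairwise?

Proposal Blue against each rival (17 council members):
Proposal Blue vs Plan D: Proposal Blue is ranked higher on 3+4+8 = 15 ballots, Plan D on 2. Proposal Blue wins 15–2.
Proposal Blue–Option III: Proposal Blue 17–0.
Proposal Blue vs Plan F: 4+1+8 = 13 for Proposal Blue, 4 for Plan F — Proposal Blue by 13–4.
Proposal Blue beats Plan D, Option III, Plan F — 3 pairwise wins.

3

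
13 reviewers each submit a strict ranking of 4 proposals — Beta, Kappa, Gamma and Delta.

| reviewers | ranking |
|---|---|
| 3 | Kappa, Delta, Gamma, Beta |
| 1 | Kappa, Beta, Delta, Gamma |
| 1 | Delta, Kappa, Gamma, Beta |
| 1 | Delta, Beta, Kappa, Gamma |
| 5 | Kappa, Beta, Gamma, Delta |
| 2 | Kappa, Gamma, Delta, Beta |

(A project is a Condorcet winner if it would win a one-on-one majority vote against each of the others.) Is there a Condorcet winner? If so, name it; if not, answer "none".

Check each pair by majority over 13 ballots:
Beta vs Kappa: Beta preferred on 1 ballot; Kappa wins 12–1.
Beta vs Gamma: Beta is ranked higher on 1+1+5 = 7 ballots, Gamma on 6. Beta wins 7–6.
Beta vs Delta: 1+5 = 6 for Beta, 7 for Delta — Delta by 7–6.
Kappa vs Gamma: 3+1+1+1+5+2 = 13 for Kappa, 0 for Gamma — Kappa by 13–0.
Kappa vs Delta: 11 to 2, Kappa.
Gamma vs Delta: 5+2 = 7 for Gamma, 6 for Delta — Gamma by 7–6.
Kappa beats each of Beta, Gamma, Delta — Kappa is the Condorcet winner.

Kappa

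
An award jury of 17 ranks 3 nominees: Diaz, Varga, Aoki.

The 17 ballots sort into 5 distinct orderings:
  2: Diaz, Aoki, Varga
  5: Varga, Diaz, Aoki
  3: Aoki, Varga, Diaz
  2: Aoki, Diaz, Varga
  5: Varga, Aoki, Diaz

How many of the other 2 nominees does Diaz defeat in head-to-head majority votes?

0

Diaz against each rival (17 jurors):
Diaz vs Varga: Varga wins 13–4.
Diaz vs Aoki: Aoki wins 10–7.
Diaz beats no one; loses to Varga, Aoki — 0 pairwise wins.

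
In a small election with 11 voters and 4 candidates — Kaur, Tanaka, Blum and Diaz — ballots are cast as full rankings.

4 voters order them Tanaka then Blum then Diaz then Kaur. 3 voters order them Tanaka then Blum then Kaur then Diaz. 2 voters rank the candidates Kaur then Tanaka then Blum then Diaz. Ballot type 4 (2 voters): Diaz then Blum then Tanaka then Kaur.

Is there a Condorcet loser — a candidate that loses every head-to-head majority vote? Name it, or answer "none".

Head-to-head results (11 voters):
Kaur vs Tanaka: Tanaka, 9–2.
Kaur vs Blum: Blum, 9–2.
Kaur vs Diaz: Diaz wins 6–5.
Tanaka vs Blum: Tanaka, 9–2.
Tanaka vs Diaz: Tanaka preferred on 4+3+2 = 9 ballots; Tanaka wins 9–2.
Blum vs Diaz: Blum, 9–2.
Kaur is beaten in every head-to-head and is the Condorcet loser.

Kaur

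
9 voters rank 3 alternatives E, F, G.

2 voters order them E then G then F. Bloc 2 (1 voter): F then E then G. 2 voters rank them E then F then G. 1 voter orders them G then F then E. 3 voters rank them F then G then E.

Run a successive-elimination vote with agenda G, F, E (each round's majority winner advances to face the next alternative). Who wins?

F

Round 1: G vs F — 3–6, F advances.
Round 2: F vs E — 5–4, F advances.
F survives the agenda.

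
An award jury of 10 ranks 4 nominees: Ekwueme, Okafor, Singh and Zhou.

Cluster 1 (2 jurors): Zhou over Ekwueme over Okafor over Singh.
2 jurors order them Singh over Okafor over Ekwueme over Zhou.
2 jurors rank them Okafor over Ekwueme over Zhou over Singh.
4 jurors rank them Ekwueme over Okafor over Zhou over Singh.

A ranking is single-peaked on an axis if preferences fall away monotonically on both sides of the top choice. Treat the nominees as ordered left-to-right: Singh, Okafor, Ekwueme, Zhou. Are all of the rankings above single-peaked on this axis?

yes

Axis positions: Singh=1, Okafor=2, Ekwueme=3, Zhou=4.
Cluster 1 (peak Zhou at position 4): ranking walks positions 4-3-2-1, expanding outward from the peak — single-peaked.
Cluster 2 (peak Singh at position 1): ranking walks positions 1-2-3-4, expanding outward from the peak — single-peaked.
Cluster 3 (peak Okafor at position 2): ranking walks positions 2-3-4-1, expanding outward from the peak — single-peaked.
Cluster 4 (peak Ekwueme at position 3): ranking walks positions 3-2-4-1, expanding outward from the peak — single-peaked.
Every ranking is single-peaked on this axis.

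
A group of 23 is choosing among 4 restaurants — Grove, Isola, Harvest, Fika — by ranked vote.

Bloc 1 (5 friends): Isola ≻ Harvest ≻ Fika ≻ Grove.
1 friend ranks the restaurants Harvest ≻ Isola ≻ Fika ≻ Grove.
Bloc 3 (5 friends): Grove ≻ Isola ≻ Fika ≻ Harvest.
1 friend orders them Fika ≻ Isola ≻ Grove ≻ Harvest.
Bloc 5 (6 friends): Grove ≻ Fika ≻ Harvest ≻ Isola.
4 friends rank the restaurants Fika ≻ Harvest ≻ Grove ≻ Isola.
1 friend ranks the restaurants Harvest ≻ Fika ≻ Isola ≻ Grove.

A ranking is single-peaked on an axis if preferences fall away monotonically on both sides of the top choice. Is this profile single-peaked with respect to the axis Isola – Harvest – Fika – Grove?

no

Axis positions: Isola=1, Harvest=2, Fika=3, Grove=4.
Bloc 1 (peak Isola at position 1): ranking walks positions 1-2-3-4, expanding outward from the peak — single-peaked.
Bloc 2 (peak Harvest at position 2): ranking walks positions 2-1-3-4, expanding outward from the peak — single-peaked.
Bloc 3: ranking walks positions 4-1-3-2; Isola is ranked above Fika even though Fika lies between Isola and the peak Grove on the axis — preferences dip and rise again. Not single-peaked.
Bloc 4: ranking walks positions 3-1-4-2; Isola is ranked above Harvest even though Harvest lies between Isola and the peak Fika on the axis — preferences dip and rise again. Not single-peaked.
Bloc 5 (peak Grove at position 4): ranking walks positions 4-3-2-1, expanding outward from the peak — single-peaked.
Bloc 6 (peak Fika at position 3): ranking walks positions 3-2-4-1, expanding outward from the peak — single-peaked.
Bloc 7 (peak Harvest at position 2): ranking walks positions 2-3-1-4, expanding outward from the peak — single-peaked.
Bloc 3 violates single-peakedness, so the profile is not single-peaked on this axis.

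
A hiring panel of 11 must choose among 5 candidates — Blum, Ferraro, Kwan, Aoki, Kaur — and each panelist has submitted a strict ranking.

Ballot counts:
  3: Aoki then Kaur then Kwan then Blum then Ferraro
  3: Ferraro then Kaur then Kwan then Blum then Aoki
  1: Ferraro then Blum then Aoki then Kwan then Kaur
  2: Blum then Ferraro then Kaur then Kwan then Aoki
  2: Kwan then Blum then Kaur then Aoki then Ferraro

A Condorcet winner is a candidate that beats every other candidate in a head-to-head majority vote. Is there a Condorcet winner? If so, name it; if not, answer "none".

Check each pair by majority over 11 ballots:
Blum vs Ferraro: Blum, 7–4.
Blum vs Kwan: Kwan wins 8–3.
Blum vs Aoki: Blum, 8–3.
Blum–Kaur: Kaur 6–5.
Ferraro vs Kwan: Ferraro wins 6–5.
Ferraro vs Aoki: Ferraro, 6–5.
Ferraro vs Kaur: Ferraro, 6–5.
Kwan vs Aoki: Kwan wins 7–4.
Kwan vs Kaur: Kaur, 8–3.
Aoki vs Kaur: Kaur, 7–4.
No candidate is unbeaten: Blum loses to Kwan; Ferraro loses to Blum; Kwan loses to Ferraro; Aoki loses to Blum; Kaur loses to Ferraro. In particular Blum > Ferraro > Kwan > Blum is a majority cycle — no Condorcet winner exists.

none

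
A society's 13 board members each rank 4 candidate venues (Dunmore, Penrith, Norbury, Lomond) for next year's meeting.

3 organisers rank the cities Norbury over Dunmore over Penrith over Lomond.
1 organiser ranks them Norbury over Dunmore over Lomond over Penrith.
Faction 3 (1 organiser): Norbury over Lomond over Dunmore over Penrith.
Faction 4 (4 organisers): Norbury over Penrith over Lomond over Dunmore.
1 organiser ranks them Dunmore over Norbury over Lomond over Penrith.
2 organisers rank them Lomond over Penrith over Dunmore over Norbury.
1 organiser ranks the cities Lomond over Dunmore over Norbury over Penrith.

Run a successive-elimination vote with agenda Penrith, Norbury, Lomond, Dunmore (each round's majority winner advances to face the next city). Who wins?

Round 1: Penrith vs Norbury — 2–11, Norbury advances.
Round 2: Norbury vs Lomond — 10–3, Norbury advances.
Round 3: Norbury vs Dunmore — 9–4, Norbury advances.
The agenda winner is Norbury.

Norbury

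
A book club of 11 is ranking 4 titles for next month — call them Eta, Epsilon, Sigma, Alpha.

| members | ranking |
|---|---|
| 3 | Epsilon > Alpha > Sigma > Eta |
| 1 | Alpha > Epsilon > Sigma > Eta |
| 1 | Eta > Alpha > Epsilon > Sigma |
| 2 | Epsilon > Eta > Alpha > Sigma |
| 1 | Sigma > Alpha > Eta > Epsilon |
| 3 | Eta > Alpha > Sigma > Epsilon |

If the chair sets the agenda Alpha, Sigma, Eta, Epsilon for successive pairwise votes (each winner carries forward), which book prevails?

Epsilon

Round 1: Alpha vs Sigma — 10–1, Alpha advances.
Round 2: Alpha vs Eta — 5–6, Eta advances.
Round 3: Eta vs Epsilon — 5–6, Epsilon advances.
The agenda winner is Epsilon.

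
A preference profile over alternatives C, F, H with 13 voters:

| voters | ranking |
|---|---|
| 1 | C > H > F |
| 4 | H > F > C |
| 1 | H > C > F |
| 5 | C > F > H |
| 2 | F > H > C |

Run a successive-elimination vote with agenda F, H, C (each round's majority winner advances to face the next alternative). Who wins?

Round 1: F vs H — 7–6, F advances.
Round 2: F vs C — 6–7, C advances.
C survives the agenda.

C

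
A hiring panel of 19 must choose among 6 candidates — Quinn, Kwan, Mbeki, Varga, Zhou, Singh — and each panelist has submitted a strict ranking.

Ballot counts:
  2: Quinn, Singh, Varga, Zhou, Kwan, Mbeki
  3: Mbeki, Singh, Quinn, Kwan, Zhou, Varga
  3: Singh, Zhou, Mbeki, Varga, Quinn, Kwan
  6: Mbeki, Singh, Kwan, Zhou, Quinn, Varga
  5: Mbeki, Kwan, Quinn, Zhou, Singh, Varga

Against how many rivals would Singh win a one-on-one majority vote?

Singh against each rival (19 committee members):
Singh vs Quinn: Singh wins 12–7.
Singh vs Kwan: 2+3+3+6 = 14 for Singh, 5 for Kwan — Singh by 14–5.
Singh vs Mbeki: Mbeki, 14–5.
Singh–Varga: Singh 19–0.
Singh vs Zhou: Singh preferred on 2+3+3+6 = 14 ballots; Singh wins 14–5.
Singh beats Quinn, Kwan, Varga, Zhou; loses to Mbeki — 4 pairwise wins.

4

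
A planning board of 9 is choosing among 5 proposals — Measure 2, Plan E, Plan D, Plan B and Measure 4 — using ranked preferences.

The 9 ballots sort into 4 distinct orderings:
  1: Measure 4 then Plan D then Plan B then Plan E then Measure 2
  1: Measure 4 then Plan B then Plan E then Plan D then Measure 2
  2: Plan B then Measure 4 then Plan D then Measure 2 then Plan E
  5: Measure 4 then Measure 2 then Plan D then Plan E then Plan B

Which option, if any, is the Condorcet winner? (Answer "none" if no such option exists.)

Measure 4

Head-to-head results (9 council members):
Measure 2–Plan E: Measure 2 7–2.
Measure 2 vs Plan D: Measure 2, 5–4.
Measure 2 vs Plan B: Measure 2, 5–4.
Measure 2 vs Measure 4: Measure 4 wins 9–0.
Plan E vs Plan D: 1 for Plan E, 8 for Plan D — Plan D by 8–1.
Plan E vs Plan B: Plan E wins 5–4.
Plan E vs Measure 4: 0 for Plan E, 9 for Measure 4 — Measure 4 by 9–0.
Plan D vs Plan B: Plan D wins 6–3.
Plan D vs Measure 4: Measure 4 wins 9–0.
Plan B vs Measure 4: 2 for Plan B, 7 for Measure 4 — Measure 4 by 7–2.
Measure 4 defeats every rival head-to-head and is the Condorcet winner.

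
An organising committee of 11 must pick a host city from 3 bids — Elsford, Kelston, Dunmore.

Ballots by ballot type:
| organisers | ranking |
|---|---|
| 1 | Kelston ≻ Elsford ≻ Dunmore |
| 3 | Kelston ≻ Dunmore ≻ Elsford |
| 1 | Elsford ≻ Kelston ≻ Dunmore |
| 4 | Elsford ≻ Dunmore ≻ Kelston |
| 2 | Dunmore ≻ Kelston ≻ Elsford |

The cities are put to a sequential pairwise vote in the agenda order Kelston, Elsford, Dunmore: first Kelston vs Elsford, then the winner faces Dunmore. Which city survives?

Dunmore

Round 1: Kelston vs Elsford — 6–5, Kelston advances.
Round 2: Kelston vs Dunmore — 5–6, Dunmore advances.
Dunmore survives the agenda.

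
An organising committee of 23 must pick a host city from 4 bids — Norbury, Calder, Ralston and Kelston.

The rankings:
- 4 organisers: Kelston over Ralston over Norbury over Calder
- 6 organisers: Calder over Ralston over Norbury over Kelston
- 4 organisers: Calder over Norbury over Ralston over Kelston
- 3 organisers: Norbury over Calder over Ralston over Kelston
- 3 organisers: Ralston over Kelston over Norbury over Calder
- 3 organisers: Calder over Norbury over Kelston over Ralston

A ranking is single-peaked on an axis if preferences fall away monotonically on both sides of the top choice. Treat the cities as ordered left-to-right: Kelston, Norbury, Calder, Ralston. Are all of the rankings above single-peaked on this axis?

no

Axis positions: Kelston=1, Norbury=2, Calder=3, Ralston=4.
Faction 1: ranking walks positions 1-4-2-3; Ralston is ranked above Norbury even though Norbury lies between Ralston and the peak Kelston on the axis — preferences dip and rise again. Not single-peaked.
Faction 2 (peak Calder at position 3): ranking walks positions 3-4-2-1, expanding outward from the peak — single-peaked.
Faction 3 (peak Calder at position 3): ranking walks positions 3-2-4-1, expanding outward from the peak — single-peaked.
Faction 4 (peak Norbury at position 2): ranking walks positions 2-3-4-1, expanding outward from the peak — single-peaked.
Faction 5: ranking walks positions 4-1-2-3; Kelston is ranked above Calder even though Calder lies between Kelston and the peak Ralston on the axis — preferences dip and rise again. Not single-peaked.
Faction 6 (peak Calder at position 3): ranking walks positions 3-2-1-4, expanding outward from the peak — single-peaked.
Faction 1 violates single-peakedness, so the profile is not single-peaked on this axis.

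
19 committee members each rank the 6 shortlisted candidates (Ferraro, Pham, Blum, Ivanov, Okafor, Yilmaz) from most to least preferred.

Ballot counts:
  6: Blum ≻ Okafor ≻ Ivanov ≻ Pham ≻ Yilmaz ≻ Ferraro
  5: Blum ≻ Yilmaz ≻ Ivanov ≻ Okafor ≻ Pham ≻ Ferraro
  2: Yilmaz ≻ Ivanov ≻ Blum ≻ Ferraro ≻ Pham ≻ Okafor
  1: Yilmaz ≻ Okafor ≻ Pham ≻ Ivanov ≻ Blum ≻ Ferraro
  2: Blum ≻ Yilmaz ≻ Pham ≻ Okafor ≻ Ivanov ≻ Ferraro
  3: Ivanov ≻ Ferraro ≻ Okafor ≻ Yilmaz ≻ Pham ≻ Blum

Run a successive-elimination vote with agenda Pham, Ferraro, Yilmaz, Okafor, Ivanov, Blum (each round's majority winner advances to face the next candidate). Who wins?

Blum

Round 1: Pham vs Ferraro — 14–5, Pham advances.
Round 2: Pham vs Yilmaz — 6–13, Yilmaz advances.
Round 3: Yilmaz vs Okafor — 10–9, Yilmaz advances.
Round 4: Yilmaz vs Ivanov — 10–9, Yilmaz advances.
Round 5: Yilmaz vs Blum — 6–13, Blum advances.
The agenda winner is Blum.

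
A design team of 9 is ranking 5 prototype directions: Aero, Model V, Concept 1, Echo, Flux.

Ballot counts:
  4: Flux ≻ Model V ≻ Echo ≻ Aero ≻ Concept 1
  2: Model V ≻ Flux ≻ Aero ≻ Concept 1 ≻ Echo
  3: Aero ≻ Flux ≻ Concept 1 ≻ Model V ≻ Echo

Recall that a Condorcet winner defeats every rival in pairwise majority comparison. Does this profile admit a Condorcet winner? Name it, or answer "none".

Flux

Pairwise majorities:
Aero–Model V: Model V 6–3.
Aero vs Concept 1: 9 to 0, Aero.
Aero vs Echo: 5 to 4, Aero.
Aero vs Flux: Flux, 6–3.
Model V vs Concept 1: Model V, 6–3.
Model V vs Echo: Model V, 9–0.
Model V vs Flux: Flux, 7–2.
Concept 1 vs Echo: Concept 1 is ranked higher on 2+3 = 5 ballots, Echo on 4. Concept 1 wins 5–4.
Concept 1 vs Flux: Flux wins 9–0.
Echo vs Flux: 0 to 9, Flux.
Flux wins every pairwise contest, so Flux is the Condorcet winner.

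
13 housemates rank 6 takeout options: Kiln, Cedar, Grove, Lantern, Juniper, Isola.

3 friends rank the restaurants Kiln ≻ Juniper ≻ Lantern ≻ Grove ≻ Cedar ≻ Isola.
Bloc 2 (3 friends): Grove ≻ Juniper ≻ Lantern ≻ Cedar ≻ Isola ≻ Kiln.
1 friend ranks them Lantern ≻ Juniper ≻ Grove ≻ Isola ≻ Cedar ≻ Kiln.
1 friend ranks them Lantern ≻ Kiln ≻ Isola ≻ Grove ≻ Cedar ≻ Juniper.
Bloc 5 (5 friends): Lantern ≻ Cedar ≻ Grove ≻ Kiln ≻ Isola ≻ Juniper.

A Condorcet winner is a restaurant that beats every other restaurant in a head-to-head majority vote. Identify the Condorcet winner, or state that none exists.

Lantern

Check each pair by majority over 13 ballots:
Kiln vs Cedar: Cedar wins 9–4.
Kiln vs Grove: Grove, 9–4.
Kiln–Lantern: Lantern 10–3.
Kiln vs Juniper: Kiln, 9–4.
Kiln–Isola: Kiln 9–4.
Cedar vs Grove: Grove, 8–5.
Cedar–Lantern: Lantern 13–0.
Cedar vs Juniper: Juniper wins 7–6.
Cedar vs Isola: Cedar wins 11–2.
Grove–Lantern: Lantern 10–3.
Grove vs Juniper: Grove, 9–4.
Grove–Isola: Grove 12–1.
Lantern vs Juniper: Lantern, 7–6.
Lantern–Isola: Lantern 13–0.
Juniper vs Isola: Juniper, 7–6.
Lantern wins every pairwise contest, so Lantern is the Condorcet winner.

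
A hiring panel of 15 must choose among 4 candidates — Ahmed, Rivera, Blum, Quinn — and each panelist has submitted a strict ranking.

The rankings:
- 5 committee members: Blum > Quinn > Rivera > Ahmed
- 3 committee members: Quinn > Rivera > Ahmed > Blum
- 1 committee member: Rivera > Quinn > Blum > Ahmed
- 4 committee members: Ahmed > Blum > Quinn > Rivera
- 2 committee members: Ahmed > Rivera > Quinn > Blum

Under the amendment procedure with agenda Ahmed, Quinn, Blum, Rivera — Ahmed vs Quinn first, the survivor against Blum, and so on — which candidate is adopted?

Round 1: Ahmed vs Quinn — 6–9, Quinn advances.
Round 2: Quinn vs Blum — 6–9, Blum advances.
Round 3: Blum vs Rivera — 9–6, Blum advances.
The agenda winner is Blum.

Blum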